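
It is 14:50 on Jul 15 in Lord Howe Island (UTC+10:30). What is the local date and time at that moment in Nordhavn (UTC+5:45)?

In UTC: 14:50 − 10:30 = 04:20 on Jul 15.
Nordhavn is UTC+5:45: 04:20 + 5:45 = 10:05 on Jul 15.

10:05 on July 15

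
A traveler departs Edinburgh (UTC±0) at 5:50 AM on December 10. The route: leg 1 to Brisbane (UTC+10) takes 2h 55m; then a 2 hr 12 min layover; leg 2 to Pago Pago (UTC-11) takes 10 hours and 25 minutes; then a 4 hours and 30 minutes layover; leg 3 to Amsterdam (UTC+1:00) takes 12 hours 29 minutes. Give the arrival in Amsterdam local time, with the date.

3:21 PM on Dec 11

Edinburgh is at UTC+0, so departure is already 5:50 AM UTC on Dec 10.
Add 2 hours 55 minutes leg 1 → 8:45 AM UTC.
Add 2 hours 12 minutes layover in Brisbane → 10:57 AM UTC.
Add 10 hours 25 minutes leg 2 → 9:22 PM UTC.
Add 4 hours 30 minutes layover in Pago Pago → 1:52 AM UTC (Dec 11).
Add 12 hours and 29 minutes leg 3 → 2:21 PM UTC.
Amsterdam is UTC+1:00, so local arrival = 2:21 PM + 1:00 = 3:21 PM on Dec 11.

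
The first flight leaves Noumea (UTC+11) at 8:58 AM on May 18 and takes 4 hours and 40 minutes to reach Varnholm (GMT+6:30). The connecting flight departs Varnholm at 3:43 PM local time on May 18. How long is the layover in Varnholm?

Convert departure to UTC: 8:58 AM − 11:00 = 9:58 PM UTC on May 17.
Add 4 hours and 40 minutes flight time → 2:38 AM UTC (May 18).
Varnholm is UTC+6:30, so local arrival = 2:38 AM + 6:30 = 9:08 AM on May 18.
Layover = 3:43 PM − 9:08 AM = 6 hours 35 minutes.

6 hours 35 minutes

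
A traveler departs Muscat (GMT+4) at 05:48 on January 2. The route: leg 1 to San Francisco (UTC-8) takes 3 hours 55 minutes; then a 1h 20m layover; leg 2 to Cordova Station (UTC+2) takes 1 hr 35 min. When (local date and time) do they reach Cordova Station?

Convert departure to UTC: 05:48 − 4:00 = 01:48 UTC on Jan 2.
Add 3 hours and 55 minutes leg 1 → 05:43 UTC.
Add 1 hour 20 minutes layover in San Francisco → 07:03 UTC.
Add 1 hour 35 minutes leg 2 → 08:38 UTC.
Cordova Station is UTC+2:00, so local arrival = 08:38 + 2:00 = 10:38 on Jan 2.

10:38 on January 2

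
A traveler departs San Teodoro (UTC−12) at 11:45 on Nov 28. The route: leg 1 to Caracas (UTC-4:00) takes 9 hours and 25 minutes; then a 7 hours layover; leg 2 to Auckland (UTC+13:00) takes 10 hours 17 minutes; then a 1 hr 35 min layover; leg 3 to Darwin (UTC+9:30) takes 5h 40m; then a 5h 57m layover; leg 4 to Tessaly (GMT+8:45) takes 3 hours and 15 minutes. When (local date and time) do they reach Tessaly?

Convert departure to UTC: 11:45 + 12:00 = 23:45 UTC on Nov 28.
Add 9 hours and 25 minutes leg 1 → 09:10 UTC (Nov 29).
Add 7 hours layover in Caracas → 16:10 UTC.
Add 10 hours and 17 minutes leg 2 → 02:27 UTC (Nov 30).
Add 1 hour and 35 minutes layover in Auckland → 04:02 UTC.
Add 5 hours 40 minutes leg 3 → 09:42 UTC.
Add 5 hours 57 minutes layover in Darwin → 15:39 UTC.
Add 3 hours and 15 minutes leg 4 → 18:54 UTC.
Tessaly is UTC+8:45, so local arrival = 18:54 + 8:45 = 03:39 on Dec 1.

03:39 on December 1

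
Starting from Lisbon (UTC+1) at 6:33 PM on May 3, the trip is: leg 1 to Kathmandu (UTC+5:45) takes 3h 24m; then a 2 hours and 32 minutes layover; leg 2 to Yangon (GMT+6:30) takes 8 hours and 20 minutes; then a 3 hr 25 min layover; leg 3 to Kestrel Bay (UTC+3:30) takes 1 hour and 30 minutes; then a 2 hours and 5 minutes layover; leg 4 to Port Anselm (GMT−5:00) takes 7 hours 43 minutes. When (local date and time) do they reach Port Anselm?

Convert departure to UTC: 6:33 PM − 1:00 = 5:33 PM UTC on May 3.
Add 3 hours 24 minutes leg 1 → 8:57 PM UTC.
Add 2 hours 32 minutes layover in Kathmandu → 11:29 PM UTC.
Add 8 hours 20 minutes leg 2 → 7:49 AM UTC (May 4).
Add 3 hours and 25 minutes layover in Yangon → 11:14 AM UTC.
Add 1 hour 30 minutes leg 3 → 12:44 PM UTC.
Add 2 hours and 5 minutes layover in Kestrel Bay → 2:49 PM UTC.
Add 7 hours and 43 minutes leg 4 → 10:32 PM UTC.
Port Anselm is UTC−5:00, so local arrival = 10:32 PM − 5:00 = 5:32 PM on May 4.

5:32 PM on May 4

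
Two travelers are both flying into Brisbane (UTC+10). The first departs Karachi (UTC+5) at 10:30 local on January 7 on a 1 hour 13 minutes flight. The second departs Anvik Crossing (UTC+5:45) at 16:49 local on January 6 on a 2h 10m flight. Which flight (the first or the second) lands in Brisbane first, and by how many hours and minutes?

the second, by 17 hours 29 minutes

Flight 1 in UTC: 10:30 − 5:00 = 05:30 on Jan 7.
+1 hour 13 minutes → arrive 06:43 UTC on Jan 7.
Flight 2 in UTC: 16:49 − 5:45 = 11:04 on Jan 6.
+2 hours and 10 minutes → arrive 13:14 UTC on Jan 6.
Flight 2 lands earlier by 17 hours 29 minutes.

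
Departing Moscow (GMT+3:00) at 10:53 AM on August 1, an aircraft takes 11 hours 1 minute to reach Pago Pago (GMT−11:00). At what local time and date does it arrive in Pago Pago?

7:54 AM on August 1

Pago Pago is 14:00 behind Moscow.
After 11 hours and 1 minute it is 9:54 PM in Moscow.
Shift by the zone difference: 9:54 PM − 14:00 = 7:54 AM on Aug 1 in Pago Pago.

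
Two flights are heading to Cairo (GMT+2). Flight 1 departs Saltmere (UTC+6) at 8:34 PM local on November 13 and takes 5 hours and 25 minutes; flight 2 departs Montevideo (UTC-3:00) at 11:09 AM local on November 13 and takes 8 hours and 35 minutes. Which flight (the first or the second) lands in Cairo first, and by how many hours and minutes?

the first, by 2 hours 45 minutes

Flight 1 in UTC: 8:34 PM − 6:00 = 2:34 PM on Nov 13.
+5 hours 25 minutes → arrive 7:59 PM UTC on Nov 13.
Flight 2 in UTC: 11:09 AM + 3:00 = 2:09 PM on Nov 13.
+8 hours 35 minutes → arrive 10:44 PM UTC on Nov 13.
Flight 1 lands earlier by 2 hours 45 minutes.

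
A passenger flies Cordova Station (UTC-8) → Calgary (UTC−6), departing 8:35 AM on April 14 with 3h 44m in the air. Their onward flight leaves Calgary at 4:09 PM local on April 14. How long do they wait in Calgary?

1 hour 50 minutes

Convert departure to UTC: 8:35 AM + 8:00 = 4:35 PM UTC on Apr 14.
Add 3 hours 44 minutes flight time → 8:19 PM UTC.
Calgary is UTC−6:00, so local arrival = 8:19 PM − 6:00 = 2:19 PM on Apr 14.
Layover = 4:09 PM − 2:19 PM = 1 hour 50 minutes.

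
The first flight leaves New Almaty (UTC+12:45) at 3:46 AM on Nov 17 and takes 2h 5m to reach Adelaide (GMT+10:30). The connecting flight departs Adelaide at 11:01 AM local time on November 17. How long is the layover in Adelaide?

7 hours 25 minutes

Convert departure to UTC: 3:46 AM − 12:45 = 3:01 PM UTC on Nov 16.
Add 2 hours and 5 minutes flight time → 5:06 PM UTC.
Adelaide is UTC+10:30, so local arrival = 5:06 PM + 10:30 = 3:36 AM on Nov 17.
Layover = 11:01 AM − 3:36 AM = 7 hours 25 minutes.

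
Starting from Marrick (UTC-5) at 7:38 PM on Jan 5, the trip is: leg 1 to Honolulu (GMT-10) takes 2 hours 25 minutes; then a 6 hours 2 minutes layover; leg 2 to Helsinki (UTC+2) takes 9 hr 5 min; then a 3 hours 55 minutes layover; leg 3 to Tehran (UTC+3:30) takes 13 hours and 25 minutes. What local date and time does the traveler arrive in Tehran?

3:00 PM on January 7

Convert departure to UTC: 7:38 PM + 5:00 = 12:38 AM UTC on Jan 6.
Add 2 hours 25 minutes leg 1 → 3:03 AM UTC.
Add 6 hours and 2 minutes layover in Honolulu → 9:05 AM UTC.
Add 9 hours and 5 minutes leg 2 → 6:10 PM UTC.
Add 3 hours 55 minutes layover in Helsinki → 10:05 PM UTC.
Add 13 hours 25 minutes leg 3 → 11:30 AM UTC (Jan 7).
Tehran is UTC+3:30, so local arrival = 11:30 AM + 3:30 = 3:00 PM on Jan 7.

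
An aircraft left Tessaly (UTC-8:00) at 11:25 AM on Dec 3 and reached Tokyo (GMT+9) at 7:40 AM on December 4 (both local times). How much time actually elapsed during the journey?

Departure in UTC: 11:25 AM + 8:00 = 7:25 PM on Dec 3.
Arrival in UTC: 7:40 AM − 9:00 = 10:40 PM on Dec 3.
Elapsed = 10:40 PM − 7:25 PM = 3 hours 15 minutes.

3 hours 15 minutes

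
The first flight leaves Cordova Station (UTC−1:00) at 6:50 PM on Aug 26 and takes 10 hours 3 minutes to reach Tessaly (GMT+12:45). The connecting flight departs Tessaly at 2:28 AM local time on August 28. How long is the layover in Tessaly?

Convert departure to UTC: 6:50 PM + 1:00 = 7:50 PM UTC on Aug 26.
Add 10 hours and 3 minutes flight time → 5:53 AM UTC (Aug 27).
Tessaly is UTC+12:45, so local arrival = 5:53 AM + 12:45 = 6:38 PM on Aug 27.
Layover = 2:28 AM − 6:38 PM (+1 day) = 7 hours 50 minutes.

7 hours 50 minutes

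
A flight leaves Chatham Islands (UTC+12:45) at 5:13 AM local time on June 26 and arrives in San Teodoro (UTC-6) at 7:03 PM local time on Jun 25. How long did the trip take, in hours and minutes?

Departure in UTC: 5:13 AM − 12:45 = 4:28 PM on Jun 25.
Arrival in UTC: 7:03 PM + 6:00 = 1:03 AM on Jun 26.
Elapsed = 1:03 AM − 4:28 PM (+1 day) = 8 hours 35 minutes.

8 hours 35 minutes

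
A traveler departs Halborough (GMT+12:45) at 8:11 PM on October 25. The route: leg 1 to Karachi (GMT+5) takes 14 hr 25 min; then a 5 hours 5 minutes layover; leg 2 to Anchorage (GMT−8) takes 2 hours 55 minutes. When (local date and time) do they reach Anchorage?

Convert departure to UTC: 8:11 PM − 12:45 = 7:26 AM UTC on Oct 25.
Add 14 hours and 25 minutes leg 1 → 9:51 PM UTC.
Add 5 hours and 5 minutes layover in Karachi → 2:56 AM UTC (Oct 26).
Add 2 hours and 55 minutes leg 2 → 5:51 AM UTC.
Anchorage is UTC−8:00, so local arrival = 5:51 AM − 8:00 = 9:51 PM on Oct 25.

9:51 PM on October 25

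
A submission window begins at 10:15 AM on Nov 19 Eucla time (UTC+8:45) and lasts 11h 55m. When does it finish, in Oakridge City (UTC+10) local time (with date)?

Convert start to UTC: 10:15 AM − 8:45 = 1:30 AM UTC on Nov 19.
Add 11 hours 55 minutes duration → 1:25 PM UTC.
Oakridge City is UTC+10:00, so local end time = 1:25 PM + 10:00 = 11:25 PM on Nov 19.

11:25 PM on November 19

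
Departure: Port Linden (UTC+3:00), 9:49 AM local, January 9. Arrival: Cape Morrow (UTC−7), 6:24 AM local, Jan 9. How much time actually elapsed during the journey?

6 hours 35 minutes

Cape Morrow is 10:00 behind Port Linden.
Clock-face elapsed time (ignoring zones) is −3 hours 25 minutes.
Actual elapsed = −3 hours 25 minutes + 10:00 = 6 hours 35 minutes.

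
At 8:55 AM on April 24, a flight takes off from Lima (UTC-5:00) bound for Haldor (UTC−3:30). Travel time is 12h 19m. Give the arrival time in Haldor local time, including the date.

Convert departure to UTC: 8:55 AM + 5:00 = 1:55 PM UTC on Apr 24.
Add 12 hours 19 minutes travel time → 2:14 AM UTC (Apr 25).
Haldor is UTC−3:30, so local arrival = 2:14 AM − 3:30 = 10:44 PM on Apr 24.

10:44 PM on Apr 24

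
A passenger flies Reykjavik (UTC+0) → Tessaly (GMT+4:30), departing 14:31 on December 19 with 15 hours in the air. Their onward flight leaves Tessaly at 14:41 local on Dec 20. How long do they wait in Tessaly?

4 hours 40 minutes

Reykjavik is at UTC+0, so departure is already 14:31 UTC on Dec 19.
Add 15 hours flight time → 05:31 UTC (Dec 20).
Tessaly is UTC+4:30, so local arrival = 05:31 + 4:30 = 10:01 on Dec 20.
Layover = 14:41 − 10:01 = 4 hours 40 minutes.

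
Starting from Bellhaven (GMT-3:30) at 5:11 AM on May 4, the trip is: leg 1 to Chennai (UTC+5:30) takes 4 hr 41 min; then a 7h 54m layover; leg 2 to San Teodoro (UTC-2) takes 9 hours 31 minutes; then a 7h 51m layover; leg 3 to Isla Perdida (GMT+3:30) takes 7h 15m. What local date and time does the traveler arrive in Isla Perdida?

1:23 AM on May 6

Convert departure to UTC: 5:11 AM + 3:30 = 8:41 AM UTC on May 4.
Add 4 hours 41 minutes leg 1 → 1:22 PM UTC.
Add 7 hours 54 minutes layover in Chennai → 9:16 PM UTC.
Add 9 hours and 31 minutes leg 2 → 6:47 AM UTC (May 5).
Add 7 hours and 51 minutes layover in San Teodoro → 2:38 PM UTC.
Add 7 hours 15 minutes leg 3 → 9:53 PM UTC.
Isla Perdida is UTC+3:30, so local arrival = 9:53 PM + 3:30 = 1:23 AM on May 6.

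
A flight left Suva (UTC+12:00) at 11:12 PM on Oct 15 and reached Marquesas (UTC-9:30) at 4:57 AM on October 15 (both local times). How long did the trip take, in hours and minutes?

3 hours 15 minutes

Departure in UTC: 11:12 PM − 12:00 = 11:12 AM on Oct 15.
Arrival in UTC: 4:57 AM + 9:30 = 2:27 PM on Oct 15.
Elapsed = 2:27 PM − 11:12 AM = 3 hours 15 minutes.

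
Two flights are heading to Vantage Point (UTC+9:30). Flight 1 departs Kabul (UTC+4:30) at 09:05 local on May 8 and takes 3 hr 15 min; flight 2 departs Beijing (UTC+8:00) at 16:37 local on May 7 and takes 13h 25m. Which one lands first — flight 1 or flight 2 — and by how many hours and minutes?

Flight 1 in UTC: 09:05 − 4:30 = 04:35 on May 8.
+3 hours and 15 minutes → arrive 07:50 UTC on May 8.
Flight 2 in UTC: 16:37 − 8:00 = 08:37 on May 7.
+13 hours and 25 minutes → arrive 22:02 UTC on May 7.
Flight 2 lands earlier by 9 hours 48 minutes.

the second, by 9 hours 48 minutes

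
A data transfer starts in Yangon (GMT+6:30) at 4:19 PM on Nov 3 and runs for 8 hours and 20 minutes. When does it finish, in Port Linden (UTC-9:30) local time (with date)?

Convert start to UTC: 4:19 PM − 6:30 = 9:49 AM UTC on Nov 3.
Add 8 hours 20 minutes duration → 6:09 PM UTC.
Port Linden is UTC−9:30, so local end time = 6:09 PM − 9:30 = 8:39 AM on Nov 3.

8:39 AM on November 3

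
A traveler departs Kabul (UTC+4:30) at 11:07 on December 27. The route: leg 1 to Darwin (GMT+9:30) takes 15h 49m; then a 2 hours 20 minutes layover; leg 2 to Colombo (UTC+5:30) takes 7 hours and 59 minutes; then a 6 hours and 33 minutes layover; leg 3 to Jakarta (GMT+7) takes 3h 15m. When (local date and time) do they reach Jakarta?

01:33 on Dec 29

Convert departure to UTC: 11:07 − 4:30 = 06:37 UTC on Dec 27.
Add 15 hours and 49 minutes leg 1 → 22:26 UTC.
Add 2 hours and 20 minutes layover in Darwin → 00:46 UTC (Dec 28).
Add 7 hours and 59 minutes leg 2 → 08:45 UTC.
Add 6 hours 33 minutes layover in Colombo → 15:18 UTC.
Add 3 hours 15 minutes leg 3 → 18:33 UTC.
Jakarta is UTC+7:00, so local arrival = 18:33 + 7:00 = 01:33 on Dec 29.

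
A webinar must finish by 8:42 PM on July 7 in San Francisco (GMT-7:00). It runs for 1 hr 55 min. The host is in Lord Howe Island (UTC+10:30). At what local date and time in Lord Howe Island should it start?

Target end time in UTC: 8:42 PM + 7:00 = 3:42 AM on Jul 8.
Subtract 1 hour and 55 minutes → start 1:47 AM UTC on Jul 8.
Lord Howe Island is UTC+10:30: 1:47 AM + 10:30 = 12:17 PM on Jul 8.

12:17 PM on July 8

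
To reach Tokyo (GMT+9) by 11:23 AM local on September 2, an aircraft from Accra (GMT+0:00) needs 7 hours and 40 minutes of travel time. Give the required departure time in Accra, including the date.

Target arrival in UTC: 11:23 AM − 9:00 = 2:23 AM on Sep 2.
Subtract 7 hours 40 minutes → departure 6:43 PM UTC on Sep 1.
Accra is UTC+0, so departure is 6:43 PM on Sep 1.

6:43 PM on September 1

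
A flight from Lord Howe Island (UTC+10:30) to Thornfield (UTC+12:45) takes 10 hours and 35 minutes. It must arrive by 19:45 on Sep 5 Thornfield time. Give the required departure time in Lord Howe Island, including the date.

Target arrival in UTC: 19:45 − 12:45 = 07:00 on Sep 5.
Subtract 10 hours 35 minutes → departure 20:25 UTC on Sep 4.
Lord Howe Island is UTC+10:30: 20:25 + 10:30 = 06:55 on Sep 5.

06:55 on September 5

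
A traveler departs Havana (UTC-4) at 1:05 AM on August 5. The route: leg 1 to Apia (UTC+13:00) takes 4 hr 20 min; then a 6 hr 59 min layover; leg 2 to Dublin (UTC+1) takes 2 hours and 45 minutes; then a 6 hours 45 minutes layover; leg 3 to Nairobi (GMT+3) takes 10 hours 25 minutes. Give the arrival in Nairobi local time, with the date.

Convert departure to UTC: 1:05 AM + 4:00 = 5:05 AM UTC on Aug 5.
Add 4 hours 20 minutes leg 1 → 9:25 AM UTC.
Add 6 hours 59 minutes layover in Apia → 4:24 PM UTC.
Add 2 hours and 45 minutes leg 2 → 7:09 PM UTC.
Add 6 hours 45 minutes layover in Dublin → 1:54 AM UTC (Aug 6).
Add 10 hours and 25 minutes leg 3 → 12:19 PM UTC.
Nairobi is UTC+3:00, so local arrival = 12:19 PM + 3:00 = 3:19 PM on Aug 6.

3:19 PM on Aug 6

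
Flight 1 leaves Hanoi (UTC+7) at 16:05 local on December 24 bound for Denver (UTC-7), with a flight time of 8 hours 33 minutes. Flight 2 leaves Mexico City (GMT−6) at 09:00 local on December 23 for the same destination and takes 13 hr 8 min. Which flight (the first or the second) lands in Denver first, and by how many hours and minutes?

Flight 1 in UTC: 16:05 − 7:00 = 09:05 on Dec 24.
+8 hours 33 minutes → arrive 17:38 UTC on Dec 24.
Flight 2 in UTC: 09:00 + 6:00 = 15:00 on Dec 23.
+13 hours 8 minutes → arrive 04:08 UTC on Dec 24.
Flight 2 lands earlier by 13 hours 30 minutes.

the second, by 13 hours 30 minutes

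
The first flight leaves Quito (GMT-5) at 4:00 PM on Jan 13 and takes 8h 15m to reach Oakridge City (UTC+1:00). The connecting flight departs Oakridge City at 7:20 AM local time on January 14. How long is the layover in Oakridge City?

1 hour 5 minutes

Convert departure to UTC: 4:00 PM + 5:00 = 9:00 PM UTC on Jan 13.
Add 8 hours and 15 minutes flight time → 5:15 AM UTC (Jan 14).
Oakridge City is UTC+1:00, so local arrival = 5:15 AM + 1:00 = 6:15 AM on Jan 14.
Layover = 7:20 AM − 6:15 AM = 1 hour 5 minutes.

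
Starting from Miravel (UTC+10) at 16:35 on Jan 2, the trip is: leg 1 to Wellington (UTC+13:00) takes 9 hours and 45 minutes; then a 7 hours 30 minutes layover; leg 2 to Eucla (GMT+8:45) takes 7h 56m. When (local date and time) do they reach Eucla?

Convert departure to UTC: 16:35 − 10:00 = 06:35 UTC on Jan 2.
Add 9 hours and 45 minutes leg 1 → 16:20 UTC.
Add 7 hours and 30 minutes layover in Wellington → 23:50 UTC.
Add 7 hours and 56 minutes leg 2 → 07:46 UTC (Jan 3).
Eucla is UTC+8:45, so local arrival = 07:46 + 8:45 = 16:31 on Jan 3.

16:31 on January 3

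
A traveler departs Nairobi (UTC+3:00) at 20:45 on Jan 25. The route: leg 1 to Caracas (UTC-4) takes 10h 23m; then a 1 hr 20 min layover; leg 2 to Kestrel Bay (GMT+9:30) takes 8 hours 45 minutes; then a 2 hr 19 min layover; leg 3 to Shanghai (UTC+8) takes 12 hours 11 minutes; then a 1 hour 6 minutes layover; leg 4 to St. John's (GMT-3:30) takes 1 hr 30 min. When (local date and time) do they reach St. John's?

Convert departure to UTC: 20:45 − 3:00 = 17:45 UTC on Jan 25.
Add 10 hours 23 minutes leg 1 → 04:08 UTC (Jan 26).
Add 1 hour and 20 minutes layover in Caracas → 05:28 UTC.
Add 8 hours 45 minutes leg 2 → 14:13 UTC.
Add 2 hours 19 minutes layover in Kestrel Bay → 16:32 UTC.
Add 12 hours 11 minutes leg 3 → 04:43 UTC (Jan 27).
Add 1 hour 6 minutes layover in Shanghai → 05:49 UTC.
Add 1 hour 30 minutes leg 4 → 07:19 UTC.
St. John's is UTC−3:30, so local arrival = 07:19 − 3:30 = 03:49 on Jan 27.

03:49 on January 27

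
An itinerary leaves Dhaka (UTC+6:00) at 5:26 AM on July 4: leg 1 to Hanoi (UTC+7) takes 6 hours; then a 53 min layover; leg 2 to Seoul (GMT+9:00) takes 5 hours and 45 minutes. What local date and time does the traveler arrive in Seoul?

9:04 PM on Jul 4

Convert departure to UTC: 5:26 AM − 6:00 = 11:26 PM UTC on Jul 3.
Add 6 hours leg 1 → 5:26 AM UTC (Jul 4).
Add 53 minutes layover in Hanoi → 6:19 AM UTC.
Add 5 hours and 45 minutes leg 2 → 12:04 PM UTC.
Seoul is UTC+9:00, so local arrival = 12:04 PM + 9:00 = 9:04 PM on Jul 4.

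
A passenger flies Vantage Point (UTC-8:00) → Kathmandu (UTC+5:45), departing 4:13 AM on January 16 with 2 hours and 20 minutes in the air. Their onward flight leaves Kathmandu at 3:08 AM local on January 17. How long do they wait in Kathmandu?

6 hours 50 minutes

Convert departure to UTC: 4:13 AM + 8:00 = 12:13 PM UTC on Jan 16.
Add 2 hours and 20 minutes flight time → 2:33 PM UTC.
Kathmandu is UTC+5:45, so local arrival = 2:33 PM + 5:45 = 8:18 PM on Jan 16.
Layover = 3:08 AM − 8:18 PM (+1 day) = 6 hours 50 minutes.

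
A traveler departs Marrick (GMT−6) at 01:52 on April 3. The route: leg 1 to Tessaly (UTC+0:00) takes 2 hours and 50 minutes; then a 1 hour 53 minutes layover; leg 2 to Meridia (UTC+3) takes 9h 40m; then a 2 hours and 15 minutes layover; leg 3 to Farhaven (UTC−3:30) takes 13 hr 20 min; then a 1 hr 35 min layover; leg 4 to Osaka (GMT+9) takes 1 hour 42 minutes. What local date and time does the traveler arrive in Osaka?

02:07 on April 5

Convert departure to UTC: 01:52 + 6:00 = 07:52 UTC on Apr 3.
Add 2 hours 50 minutes leg 1 → 10:42 UTC.
Add 1 hour 53 minutes layover in Tessaly → 12:35 UTC.
Add 9 hours and 40 minutes leg 2 → 22:15 UTC.
Add 2 hours 15 minutes layover in Meridia → 00:30 UTC (Apr 4).
Add 13 hours 20 minutes leg 3 → 13:50 UTC.
Add 1 hour and 35 minutes layover in Farhaven → 15:25 UTC.
Add 1 hour 42 minutes leg 4 → 17:07 UTC.
Osaka is UTC+9:00, so local arrival = 17:07 + 9:00 = 02:07 on Apr 5.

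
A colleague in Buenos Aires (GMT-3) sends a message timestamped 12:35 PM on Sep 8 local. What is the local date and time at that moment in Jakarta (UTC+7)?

10:35 PM on Sep 8

In UTC: 12:35 PM + 3:00 = 3:35 PM on Sep 8.
Jakarta is UTC+7:00: 3:35 PM + 7:00 = 10:35 PM on Sep 8.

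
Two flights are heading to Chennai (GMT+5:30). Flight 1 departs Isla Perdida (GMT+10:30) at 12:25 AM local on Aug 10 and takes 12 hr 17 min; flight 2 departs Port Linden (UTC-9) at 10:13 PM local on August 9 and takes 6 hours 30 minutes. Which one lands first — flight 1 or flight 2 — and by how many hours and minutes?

Flight 1 in UTC: 12:25 AM − 10:30 = 1:55 PM on Aug 9.
+12 hours 17 minutes → arrive 2:12 AM UTC on Aug 10.
Flight 2 in UTC: 10:13 PM + 9:00 = 7:13 AM on Aug 10.
+6 hours 30 minutes → arrive 1:43 PM UTC on Aug 10.
Flight 1 lands earlier by 11 hours 31 minutes.

the first, by 11 hours 31 minutes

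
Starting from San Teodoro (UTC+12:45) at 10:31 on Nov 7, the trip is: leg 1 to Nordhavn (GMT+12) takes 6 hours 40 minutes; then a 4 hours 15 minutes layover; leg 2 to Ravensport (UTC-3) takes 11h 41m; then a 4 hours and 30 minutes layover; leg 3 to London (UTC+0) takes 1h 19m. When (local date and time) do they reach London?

02:11 on November 8

Convert departure to UTC: 10:31 − 12:45 = 21:46 UTC on Nov 6.
Add 6 hours and 40 minutes leg 1 → 04:26 UTC (Nov 7).
Add 4 hours and 15 minutes layover in Nordhavn → 08:41 UTC.
Add 11 hours and 41 minutes leg 2 → 20:22 UTC.
Add 4 hours and 30 minutes layover in Ravensport → 00:52 UTC (Nov 8).
Add 1 hour 19 minutes leg 3 → 02:11 UTC.
London is UTC+0, so local arrival is the same: 02:11 on Nov 8.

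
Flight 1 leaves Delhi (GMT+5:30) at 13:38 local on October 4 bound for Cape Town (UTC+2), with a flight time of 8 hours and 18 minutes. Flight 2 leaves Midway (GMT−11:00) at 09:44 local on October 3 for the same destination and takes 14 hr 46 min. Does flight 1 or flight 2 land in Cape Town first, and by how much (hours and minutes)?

Flight 1 in UTC: 13:38 − 5:30 = 08:08 on Oct 4.
+8 hours 18 minutes → arrive 16:26 UTC on Oct 4.
Flight 2 in UTC: 09:44 + 11:00 = 20:44 on Oct 3.
+14 hours 46 minutes → arrive 11:30 UTC on Oct 4.
Flight 2 lands earlier by 4 hours 56 minutes.

the second, by 4 hours 56 minutes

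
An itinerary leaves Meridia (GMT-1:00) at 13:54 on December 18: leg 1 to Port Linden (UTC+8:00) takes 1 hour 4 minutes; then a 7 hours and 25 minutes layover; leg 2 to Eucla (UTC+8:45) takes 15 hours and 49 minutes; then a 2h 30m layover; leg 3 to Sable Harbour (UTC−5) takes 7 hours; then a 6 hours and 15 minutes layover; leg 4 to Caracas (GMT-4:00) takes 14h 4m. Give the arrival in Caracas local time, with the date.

Convert departure to UTC: 13:54 + 1:00 = 14:54 UTC on Dec 18.
Add 1 hour and 4 minutes leg 1 → 15:58 UTC.
Add 7 hours 25 minutes layover in Port Linden → 23:23 UTC.
Add 15 hours and 49 minutes leg 2 → 15:12 UTC (Dec 19).
Add 2 hours 30 minutes layover in Eucla → 17:42 UTC.
Add 7 hours leg 3 → 00:42 UTC (Dec 20).
Add 6 hours and 15 minutes layover in Sable Harbour → 06:57 UTC.
Add 14 hours 4 minutes leg 4 → 21:01 UTC.
Caracas is UTC−4:00, so local arrival = 21:01 − 4:00 = 17:01 on Dec 20.

17:01 on December 20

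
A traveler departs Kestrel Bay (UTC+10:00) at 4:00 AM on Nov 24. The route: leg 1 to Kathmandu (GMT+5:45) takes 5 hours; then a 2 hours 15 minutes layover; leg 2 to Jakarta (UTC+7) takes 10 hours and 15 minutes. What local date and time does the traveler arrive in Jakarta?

6:30 PM on November 24

Convert departure to UTC: 4:00 AM − 10:00 = 6:00 PM UTC on Nov 23.
Add 5 hours leg 1 → 11:00 PM UTC.
Add 2 hours 15 minutes layover in Kathmandu → 1:15 AM UTC (Nov 24).
Add 10 hours 15 minutes leg 2 → 11:30 AM UTC.
Jakarta is UTC+7:00, so local arrival = 11:30 AM + 7:00 = 6:30 PM on Nov 24.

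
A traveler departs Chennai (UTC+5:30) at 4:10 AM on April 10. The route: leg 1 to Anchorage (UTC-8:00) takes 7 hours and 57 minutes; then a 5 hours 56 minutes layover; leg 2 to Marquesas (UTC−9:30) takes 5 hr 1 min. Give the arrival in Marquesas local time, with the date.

8:04 AM on April 10

Convert departure to UTC: 4:10 AM − 5:30 = 10:40 PM UTC on Apr 9.
Add 7 hours and 57 minutes leg 1 → 6:37 AM UTC (Apr 10).
Add 5 hours 56 minutes layover in Anchorage → 12:33 PM UTC.
Add 5 hours and 1 minute leg 2 → 5:34 PM UTC.
Marquesas is UTC−9:30, so local arrival = 5:34 PM − 9:30 = 8:04 AM on Apr 10.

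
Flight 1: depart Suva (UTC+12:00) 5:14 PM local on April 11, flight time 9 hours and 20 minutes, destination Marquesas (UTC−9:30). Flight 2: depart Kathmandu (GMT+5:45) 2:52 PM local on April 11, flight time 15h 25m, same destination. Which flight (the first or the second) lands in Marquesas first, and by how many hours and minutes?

Flight 1 in UTC: 5:14 PM − 12:00 = 5:14 AM on Apr 11.
+9 hours and 20 minutes → arrive 2:34 PM UTC on Apr 11.
Flight 2 in UTC: 2:52 PM − 5:45 = 9:07 AM on Apr 11.
+15 hours 25 minutes → arrive 12:32 AM UTC on Apr 12.
Flight 1 lands earlier by 9 hours 58 minutes.

the first, by 9 hours 58 minutes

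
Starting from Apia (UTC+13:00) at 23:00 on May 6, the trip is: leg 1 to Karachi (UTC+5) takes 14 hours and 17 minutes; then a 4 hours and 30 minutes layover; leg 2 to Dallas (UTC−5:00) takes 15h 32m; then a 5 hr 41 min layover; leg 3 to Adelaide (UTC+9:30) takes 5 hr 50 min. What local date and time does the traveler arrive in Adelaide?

Convert departure to UTC: 23:00 − 13:00 = 10:00 UTC on May 6.
Add 14 hours 17 minutes leg 1 → 00:17 UTC (May 7).
Add 4 hours 30 minutes layover in Karachi → 04:47 UTC.
Add 15 hours and 32 minutes leg 2 → 20:19 UTC.
Add 5 hours and 41 minutes layover in Dallas → 02:00 UTC (May 8).
Add 5 hours 50 minutes leg 3 → 07:50 UTC.
Adelaide is UTC+9:30, so local arrival = 07:50 + 9:30 = 17:20 on May 8.

17:20 on May 8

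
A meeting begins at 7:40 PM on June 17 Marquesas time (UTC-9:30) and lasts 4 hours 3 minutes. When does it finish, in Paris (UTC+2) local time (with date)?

11:13 AM on June 18

Convert start to UTC: 7:40 PM + 9:30 = 5:10 AM UTC on Jun 18.
Add 4 hours 3 minutes duration → 9:13 AM UTC.
Paris is UTC+2:00, so local end time = 9:13 AM + 2:00 = 11:13 AM on Jun 18.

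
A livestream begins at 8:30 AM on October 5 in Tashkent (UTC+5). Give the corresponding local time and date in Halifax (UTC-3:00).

12:30 AM on Oct 5

In UTC: 8:30 AM − 5:00 = 3:30 AM on Oct 5.
Halifax is UTC−3:00: 3:30 AM − 3:00 = 12:30 AM on Oct 5.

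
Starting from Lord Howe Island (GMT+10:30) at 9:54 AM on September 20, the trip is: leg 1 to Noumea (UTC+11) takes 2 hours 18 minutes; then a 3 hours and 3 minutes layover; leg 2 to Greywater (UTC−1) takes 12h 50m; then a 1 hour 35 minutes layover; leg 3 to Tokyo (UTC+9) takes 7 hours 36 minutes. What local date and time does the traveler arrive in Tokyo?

11:46 AM on September 21

Convert departure to UTC: 9:54 AM − 10:30 = 11:24 PM UTC on Sep 19.
Add 2 hours 18 minutes leg 1 → 1:42 AM UTC (Sep 20).
Add 3 hours 3 minutes layover in Noumea → 4:45 AM UTC.
Add 12 hours 50 minutes leg 2 → 5:35 PM UTC.
Add 1 hour 35 minutes layover in Greywater → 7:10 PM UTC.
Add 7 hours and 36 minutes leg 3 → 2:46 AM UTC (Sep 21).
Tokyo is UTC+9:00, so local arrival = 2:46 AM + 9:00 = 11:46 AM on Sep 21.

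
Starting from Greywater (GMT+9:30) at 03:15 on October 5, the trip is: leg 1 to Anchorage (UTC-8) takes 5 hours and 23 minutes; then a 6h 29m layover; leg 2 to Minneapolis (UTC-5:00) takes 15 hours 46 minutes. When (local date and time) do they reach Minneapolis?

16:23 on October 5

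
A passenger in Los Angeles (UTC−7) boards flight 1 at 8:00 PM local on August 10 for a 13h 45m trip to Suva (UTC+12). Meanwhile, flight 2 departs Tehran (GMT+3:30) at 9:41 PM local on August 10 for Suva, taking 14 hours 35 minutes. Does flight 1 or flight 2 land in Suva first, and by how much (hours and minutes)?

the second, by 7 hours 59 minutes

Flight 1 in UTC: 8:00 PM + 7:00 = 3:00 AM on Aug 11.
+13 hours 45 minutes → arrive 4:45 PM UTC on Aug 11.
Flight 2 in UTC: 9:41 PM − 3:30 = 6:11 PM on Aug 10.
+14 hours 35 minutes → arrive 8:46 AM UTC on Aug 11.
Flight 2 lands earlier by 7 hours 59 minutes.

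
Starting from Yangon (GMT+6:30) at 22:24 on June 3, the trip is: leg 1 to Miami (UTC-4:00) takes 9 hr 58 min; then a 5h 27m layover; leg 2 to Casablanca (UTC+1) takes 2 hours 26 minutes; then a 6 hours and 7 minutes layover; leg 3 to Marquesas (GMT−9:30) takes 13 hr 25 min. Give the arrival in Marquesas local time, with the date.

Convert departure to UTC: 22:24 − 6:30 = 15:54 UTC on Jun 3.
Add 9 hours 58 minutes leg 1 → 01:52 UTC (Jun 4).
Add 5 hours and 27 minutes layover in Miami → 07:19 UTC.
Add 2 hours 26 minutes leg 2 → 09:45 UTC.
Add 6 hours and 7 minutes layover in Casablanca → 15:52 UTC.
Add 13 hours 25 minutes leg 3 → 05:17 UTC (Jun 5).
Marquesas is UTC−9:30, so local arrival = 05:17 − 9:30 = 19:47 on Jun 4.

19:47 on Jun 4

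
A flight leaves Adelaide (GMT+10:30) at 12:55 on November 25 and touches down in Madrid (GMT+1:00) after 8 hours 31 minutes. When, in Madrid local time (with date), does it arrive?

11:56 on November 25

Convert departure to UTC: 12:55 − 10:30 = 02:25 UTC on Nov 25.
Add 8 hours and 31 minutes travel time → 10:56 UTC.
Madrid is UTC+1:00, so local arrival = 10:56 + 1:00 = 11:56 on Nov 25.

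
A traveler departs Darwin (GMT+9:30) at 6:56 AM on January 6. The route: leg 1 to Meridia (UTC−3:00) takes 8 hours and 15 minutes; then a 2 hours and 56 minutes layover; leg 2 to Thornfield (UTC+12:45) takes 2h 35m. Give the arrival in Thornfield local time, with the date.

11:57 PM on Jan 6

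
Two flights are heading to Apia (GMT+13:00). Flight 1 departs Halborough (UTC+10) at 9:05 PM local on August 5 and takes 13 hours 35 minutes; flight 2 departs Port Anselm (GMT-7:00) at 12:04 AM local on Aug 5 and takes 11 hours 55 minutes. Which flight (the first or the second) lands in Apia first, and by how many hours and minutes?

Flight 1 in UTC: 9:05 PM − 10:00 = 11:05 AM on Aug 5.
+13 hours 35 minutes → arrive 12:40 AM UTC on Aug 6.
Flight 2 in UTC: 12:04 AM + 7:00 = 7:04 AM on Aug 5.
+11 hours 55 minutes → arrive 6:59 PM UTC on Aug 5.
Flight 2 lands earlier by 5 hours 41 minutes.

the second, by 5 hours 41 minutes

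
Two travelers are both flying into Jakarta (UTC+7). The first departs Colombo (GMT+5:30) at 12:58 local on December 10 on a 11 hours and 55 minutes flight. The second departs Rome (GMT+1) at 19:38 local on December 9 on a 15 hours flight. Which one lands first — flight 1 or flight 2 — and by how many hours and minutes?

the second, by 9 hours 45 minutes

Flight 1 in UTC: 12:58 − 5:30 = 07:28 on Dec 10.
+11 hours and 55 minutes → arrive 19:23 UTC on Dec 10.
Flight 2 in UTC: 19:38 − 1:00 = 18:38 on Dec 9.
+15 hours → arrive 09:38 UTC on Dec 10.
Flight 2 lands earlier by 9 hours 45 minutes.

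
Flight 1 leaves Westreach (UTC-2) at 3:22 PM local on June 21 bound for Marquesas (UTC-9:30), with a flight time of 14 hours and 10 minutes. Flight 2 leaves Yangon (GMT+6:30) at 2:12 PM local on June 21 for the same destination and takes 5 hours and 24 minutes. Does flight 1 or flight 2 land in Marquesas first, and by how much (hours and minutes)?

the second, by 18 hours 26 minutes

Flight 1 in UTC: 3:22 PM + 2:00 = 5:22 PM on Jun 21.
+14 hours and 10 minutes → arrive 7:32 AM UTC on Jun 22.
Flight 2 in UTC: 2:12 PM − 6:30 = 7:42 AM on Jun 21.
+5 hours 24 minutes → arrive 1:06 PM UTC on Jun 21.
Flight 2 lands earlier by 18 hours 26 minutes.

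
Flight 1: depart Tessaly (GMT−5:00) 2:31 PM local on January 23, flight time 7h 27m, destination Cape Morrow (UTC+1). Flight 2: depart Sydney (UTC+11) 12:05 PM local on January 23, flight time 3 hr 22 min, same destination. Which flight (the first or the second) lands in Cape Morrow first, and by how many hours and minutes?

the second, by 22 hours 31 minutes

Flight 1 in UTC: 2:31 PM + 5:00 = 7:31 PM on Jan 23.
+7 hours and 27 minutes → arrive 2:58 AM UTC on Jan 24.
Flight 2 in UTC: 12:05 PM − 11:00 = 1:05 AM on Jan 23.
+3 hours 22 minutes → arrive 4:27 AM UTC on Jan 23.
Flight 2 lands earlier by 22 hours 31 minutes.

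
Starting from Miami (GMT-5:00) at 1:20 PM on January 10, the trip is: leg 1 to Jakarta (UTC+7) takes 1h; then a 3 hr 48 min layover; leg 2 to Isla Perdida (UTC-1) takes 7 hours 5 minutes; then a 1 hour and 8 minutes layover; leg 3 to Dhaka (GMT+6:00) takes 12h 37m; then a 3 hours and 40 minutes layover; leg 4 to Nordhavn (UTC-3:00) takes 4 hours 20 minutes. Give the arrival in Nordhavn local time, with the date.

12:58 AM on January 12

Convert departure to UTC: 1:20 PM + 5:00 = 6:20 PM UTC on Jan 10.
Add 1 hour leg 1 → 7:20 PM UTC.
Add 3 hours and 48 minutes layover in Jakarta → 11:08 PM UTC.
Add 7 hours 5 minutes leg 2 → 6:13 AM UTC (Jan 11).
Add 1 hour 8 minutes layover in Isla Perdida → 7:21 AM UTC.
Add 12 hours and 37 minutes leg 3 → 7:58 PM UTC.
Add 3 hours 40 minutes layover in Dhaka → 11:38 PM UTC.
Add 4 hours and 20 minutes leg 4 → 3:58 AM UTC (Jan 12).
Nordhavn is UTC−3:00, so local arrival = 3:58 AM − 3:00 = 12:58 AM on Jan 12.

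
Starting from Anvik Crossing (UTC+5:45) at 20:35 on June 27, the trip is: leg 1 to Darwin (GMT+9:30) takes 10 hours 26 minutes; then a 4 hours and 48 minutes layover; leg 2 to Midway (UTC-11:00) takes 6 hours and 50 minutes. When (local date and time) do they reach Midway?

Convert departure to UTC: 20:35 − 5:45 = 14:50 UTC on Jun 27.
Add 10 hours and 26 minutes leg 1 → 01:16 UTC (Jun 28).
Add 4 hours 48 minutes layover in Darwin → 06:04 UTC.
Add 6 hours 50 minutes leg 2 → 12:54 UTC.
Midway is UTC−11:00, so local arrival = 12:54 − 11:00 = 01:54 on Jun 28.

01:54 on Jun 28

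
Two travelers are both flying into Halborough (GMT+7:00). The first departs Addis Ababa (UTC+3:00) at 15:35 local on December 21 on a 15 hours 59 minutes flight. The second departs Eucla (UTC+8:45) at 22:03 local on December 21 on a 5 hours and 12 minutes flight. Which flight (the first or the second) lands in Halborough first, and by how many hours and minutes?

the second, by 10 hours 4 minutes

Flight 1 in UTC: 15:35 − 3:00 = 12:35 on Dec 21.
+15 hours 59 minutes → arrive 04:34 UTC on Dec 22.
Flight 2 in UTC: 22:03 − 8:45 = 13:18 on Dec 21.
+5 hours and 12 minutes → arrive 18:30 UTC on Dec 21.
Flight 2 lands earlier by 10 hours 4 minutes.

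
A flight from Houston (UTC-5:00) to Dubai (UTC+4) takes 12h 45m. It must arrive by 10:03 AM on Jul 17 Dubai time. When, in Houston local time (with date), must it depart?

12:18 PM on Jul 16

Target arrival in UTC: 10:03 AM − 4:00 = 6:03 AM on Jul 17.
Subtract 12 hours and 45 minutes → departure 5:18 PM UTC on Jul 16.
Houston is UTC−5:00: 5:18 PM − 5:00 = 12:18 PM on Jul 16.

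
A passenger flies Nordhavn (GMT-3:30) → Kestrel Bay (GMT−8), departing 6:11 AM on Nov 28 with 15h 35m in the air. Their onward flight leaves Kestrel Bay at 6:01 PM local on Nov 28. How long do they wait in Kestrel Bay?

45 minutes

Convert departure to UTC: 6:11 AM + 3:30 = 9:41 AM UTC on Nov 28.
Add 15 hours 35 minutes flight time → 1:16 AM UTC (Nov 29).
Kestrel Bay is UTC−8:00, so local arrival = 1:16 AM − 8:00 = 5:16 PM on Nov 28.
Layover = 6:01 PM − 5:16 PM = 45 minutes.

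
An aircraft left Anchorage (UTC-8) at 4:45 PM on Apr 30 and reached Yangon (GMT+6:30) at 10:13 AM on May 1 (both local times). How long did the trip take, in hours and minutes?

2 hours 58 minutes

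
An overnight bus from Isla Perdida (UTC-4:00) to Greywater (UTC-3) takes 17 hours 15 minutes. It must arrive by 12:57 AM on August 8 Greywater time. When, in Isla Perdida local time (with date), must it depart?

6:42 AM on August 7

Target arrival in UTC: 12:57 AM + 3:00 = 3:57 AM on Aug 8.
Subtract 17 hours and 15 minutes → departure 10:42 AM UTC on Aug 7.
Isla Perdida is UTC−4:00: 10:42 AM − 4:00 = 6:42 AM on Aug 7.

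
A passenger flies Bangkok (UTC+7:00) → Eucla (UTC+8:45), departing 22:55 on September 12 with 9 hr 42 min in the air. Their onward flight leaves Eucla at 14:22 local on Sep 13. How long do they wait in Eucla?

Convert departure to UTC: 22:55 − 7:00 = 15:55 UTC on Sep 12.
Add 9 hours and 42 minutes flight time → 01:37 UTC (Sep 13).
Eucla is UTC+8:45, so local arrival = 01:37 + 8:45 = 10:22 on Sep 13.
Layover = 14:22 − 10:22 = 4 hours.

4 hours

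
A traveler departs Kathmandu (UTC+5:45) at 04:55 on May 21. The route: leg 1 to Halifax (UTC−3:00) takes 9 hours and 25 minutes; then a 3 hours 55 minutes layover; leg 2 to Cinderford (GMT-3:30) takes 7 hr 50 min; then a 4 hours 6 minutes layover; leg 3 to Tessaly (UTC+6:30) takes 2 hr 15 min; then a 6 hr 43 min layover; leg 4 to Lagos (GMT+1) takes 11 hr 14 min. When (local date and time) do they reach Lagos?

21:38 on May 22

Convert departure to UTC: 04:55 − 5:45 = 23:10 UTC on May 20.
Add 9 hours and 25 minutes leg 1 → 08:35 UTC (May 21).
Add 3 hours and 55 minutes layover in Halifax → 12:30 UTC.
Add 7 hours and 50 minutes leg 2 → 20:20 UTC.
Add 4 hours 6 minutes layover in Cinderford → 00:26 UTC (May 22).
Add 2 hours 15 minutes leg 3 → 02:41 UTC.
Add 6 hours and 43 minutes layover in Tessaly → 09:24 UTC.
Add 11 hours 14 minutes leg 4 → 20:38 UTC.
Lagos is UTC+1:00, so local arrival = 20:38 + 1:00 = 21:38 on May 22.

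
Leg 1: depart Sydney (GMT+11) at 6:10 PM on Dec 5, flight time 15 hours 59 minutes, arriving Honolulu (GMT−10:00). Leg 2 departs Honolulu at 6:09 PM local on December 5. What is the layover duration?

Convert departure to UTC: 6:10 PM − 11:00 = 7:10 AM UTC on Dec 5.
Add 15 hours and 59 minutes flight time → 11:09 PM UTC.
Honolulu is UTC−10:00, so local arrival = 11:09 PM − 10:00 = 1:09 PM on Dec 5.
Layover = 6:09 PM − 1:09 PM = 5 hours.

5 hours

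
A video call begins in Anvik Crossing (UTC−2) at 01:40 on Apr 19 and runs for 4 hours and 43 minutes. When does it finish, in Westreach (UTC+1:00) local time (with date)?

Convert start to UTC: 01:40 + 2:00 = 03:40 UTC on Apr 19.
Add 4 hours 43 minutes duration → 08:23 UTC.
Westreach is UTC+1:00, so local end time = 08:23 + 1:00 = 09:23 on Apr 19.

09:23 on April 19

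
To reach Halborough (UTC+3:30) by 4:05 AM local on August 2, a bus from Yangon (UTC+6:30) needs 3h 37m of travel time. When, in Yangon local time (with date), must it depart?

3:28 AM on Aug 2

Target arrival in UTC: 4:05 AM − 3:30 = 12:35 AM on Aug 2.
Subtract 3 hours 37 minutes → departure 8:58 PM UTC on Aug 1.
Yangon is UTC+6:30: 8:58 PM + 6:30 = 3:28 AM on Aug 2.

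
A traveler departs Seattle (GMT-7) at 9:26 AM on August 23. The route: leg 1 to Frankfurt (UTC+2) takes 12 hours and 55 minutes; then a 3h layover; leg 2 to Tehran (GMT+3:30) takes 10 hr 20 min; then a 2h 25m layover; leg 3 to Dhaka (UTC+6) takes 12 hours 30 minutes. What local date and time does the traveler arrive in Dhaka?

Convert departure to UTC: 9:26 AM + 7:00 = 4:26 PM UTC on Aug 23.
Add 12 hours 55 minutes leg 1 → 5:21 AM UTC (Aug 24).
Add 3 hours layover in Frankfurt → 8:21 AM UTC.
Add 10 hours and 20 minutes leg 2 → 6:41 PM UTC.
Add 2 hours and 25 minutes layover in Tehran → 9:06 PM UTC.
Add 12 hours and 30 minutes leg 3 → 9:36 AM UTC (Aug 25).
Dhaka is UTC+6:00, so local arrival = 9:36 AM + 6:00 = 3:36 PM on Aug 25.

3:36 PM on August 25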